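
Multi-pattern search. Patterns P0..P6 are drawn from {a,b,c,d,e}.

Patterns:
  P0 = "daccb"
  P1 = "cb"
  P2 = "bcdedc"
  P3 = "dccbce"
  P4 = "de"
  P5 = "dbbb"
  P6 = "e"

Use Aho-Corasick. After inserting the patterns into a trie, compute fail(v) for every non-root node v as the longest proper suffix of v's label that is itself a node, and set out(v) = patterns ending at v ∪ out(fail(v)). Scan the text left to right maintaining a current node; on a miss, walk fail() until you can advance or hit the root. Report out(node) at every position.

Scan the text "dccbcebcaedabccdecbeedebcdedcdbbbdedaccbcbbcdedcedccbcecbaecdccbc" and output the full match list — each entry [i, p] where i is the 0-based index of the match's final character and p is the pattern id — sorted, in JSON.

Construct AC machine:
Trie nodes:
  0='ε' goto b→8 c→6 d→1 e→23
  1='d' goto a→2 b→20 c→14 e→19
  2='da' goto c→3
  3='dac' goto c→4
  4='dacc' goto b→5
  5='daccb' goto ·  [P0 ends]
  6='c' goto b→7
  7='cb' goto ·  [P1 ends]
  8='b' goto c→9
  9='bc' goto d→10
  10='bcd' goto e→11
  11='bcde' goto d→12
  12='bcded' goto c→13
  13='bcdedc' goto ·  [P2 ends]
  14='dc' goto c→15
  15='dcc' goto b→16
  16='dccb' goto c→17
  17='dccbc' goto e→18
  18='dccbce' goto ·  [P3 ends]
  19='de' goto ·  [P4 ends]
  20='db' goto b→21
  21='dbb' goto b→22
  22='dbbb' goto ·  [P5 ends]
  23='e' goto ·  [P6 ends]

Failure links (BFS by depth):
  n1('d'): parent n0 fail=0; on 'd' 0 → fail=0;  out ∅∪∅=∅
  n6('c'): parent n0 fail=0; on 'c' 0 → fail=0;  out ∅∪∅=∅
  n8('b'): parent n0 fail=0; on 'b' 0 → fail=0;  out ∅∪∅=∅
  n23('e'): parent n0 fail=0; on 'e' 0 → fail=0;  out {6}∪∅={6}
  n2('da'): parent n1 fail=0; on 'a' 0 → fail=0;  out ∅∪∅=∅
  n7('cb'): parent n6 fail=0; on 'b' 0 → fail=8;  out {1}∪∅={1}
  n9('bc'): parent n8 fail=0; on 'c' 0 → fail=6;  out ∅∪∅=∅
  n14('dc'): parent n1 fail=0; on 'c' 0 → fail=6;  out ∅∪∅=∅
  n19('de'): parent n1 fail=0; on 'e' 0 → fail=23;  out {4}∪{6}={4,6}
  n20('db'): parent n1 fail=0; on 'b' 0 → fail=8;  out ∅∪∅=∅
  n3('dac'): parent n2 fail=0; on 'c' 0 → fail=6;  out ∅∪∅=∅
  n10('bcd'): parent n9 fail=6; on 'd' 6→0 → fail=1;  out ∅∪∅=∅
  n15('dcc'): parent n14 fail=6; on 'c' 6→0 → fail=6;  out ∅∪∅=∅
  n21('dbb'): parent n20 fail=8; on 'b' 8→0 → fail=8;  out ∅∪∅=∅
  n4('dacc'): parent n3 fail=6; on 'c' 6→0 → fail=6;  out ∅∪∅=∅
  n11('bcde'): parent n10 fail=1; on 'e' 1 → fail=19;  out ∅∪{4,6}={4,6}
  n16('dccb'): parent n15 fail=6; on 'b' 6 → fail=7;  out ∅∪{1}={1}
  n22('dbbb'): parent n21 fail=8; on 'b' 8→0 → fail=8;  out {5}∪∅={5}
  n5('daccb'): parent n4 fail=6; on 'b' 6 → fail=7;  out {0}∪{1}={0,1}
  n12('bcded'): parent n11 fail=19; on 'd' 19→23→0 → fail=1;  out ∅∪∅=∅
  n17('dccbc'): parent n16 fail=7; on 'c' 7→8 → fail=9;  out ∅∪∅=∅
  n13('bcdedc'): parent n12 fail=1; on 'c' 1 → fail=14;  out {2}∪∅={2}
  n18('dccbce'): parent n17 fail=9; on 'e' 9→6→0 → fail=23;  out {3}∪{6}={3,6}

Scan:
pos 0 'd': at 1
pos 1 'c': at 14
pos 2 'c': at 15
pos 3 'b': at 16  ** P1@[2:3]
pos 4 'c': at 17
pos 5 'e': at 18  ** P3@[0:5],P6@[5:5]
pos 6 'b': at 8 (fail-walked)
pos 7 'c': at 9
pos 8 'a': at 0 (fail-walked)
pos 9 'e': at 23  ** P6@[9:9]
pos 10 'd': at 1 (fail-walked)
pos 11 'a': at 2
pos 12 'b': at 8 (fail-walked)
pos 13 'c': at 9
pos 14 'c': at 6 (fail-walked)
pos 15 'd': at 1 (fail-walked)
pos 16 'e': at 19  ** P4@[15:16],P6@[16:16]
pos 17 'c': at 6 (fail-walked)
pos 18 'b': at 7  ** P1@[17:18]
pos 19 'e': at 23 (fail-walked)  ** P6@[19:19]
pos 20 'e': at 23 (fail-walked)  ** P6@[20:20]
pos 21 'd': at 1 (fail-walked)
pos 22 'e': at 19  ** P4@[21:22],P6@[22:22]
pos 23 'b': at 8 (fail-walked)
pos 24 'c': at 9
pos 25 'd': at 10
pos 26 'e': at 11  ** P4@[25:26],P6@[26:26]
pos 27 'd': at 12
pos 28 'c': at 13  ** P2@[23:28]
pos 29 'd': at 1 (fail-walked)
pos 30 'b': at 20
pos 31 'b': at 21
pos 32 'b': at 22  ** P5@[29:32]
pos 33 'd': at 1 (fail-walked)
pos 34 'e': at 19  ** P4@[33:34],P6@[34:34]
pos 35 'd': at 1 (fail-walked)
pos 36 'a': at 2
pos 37 'c': at 3
pos 38 'c': at 4
pos 39 'b': at 5  ** P0@[35:39],P1@[38:39]
pos 40 'c': at 9 (fail-walked)
pos 41 'b': at 7 (fail-walked)  ** P1@[40:41]
pos 42 'b': at 8 (fail-walked)
pos 43 'c': at 9
pos 44 'd': at 10
pos 45 'e': at 11  ** P4@[44:45],P6@[45:45]
pos 46 'd': at 12
pos 47 'c': at 13  ** P2@[42:47]
pos 48 'e': at 23 (fail-walked)  ** P6@[48:48]
pos 49 'd': at 1 (fail-walked)
pos 50 'c': at 14
pos 51 'c': at 15
pos 52 'b': at 16  ** P1@[51:52]
pos 53 'c': at 17
pos 54 'e': at 18  ** P3@[49:54],P6@[54:54]
pos 55 'c': at 6 (fail-walked)
pos 56 'b': at 7  ** P1@[55:56]
pos 57 'a': at 0 (fail-walked)
pos 58 'e': at 23  ** P6@[58:58]
pos 59 'c': at 6 (fail-walked)
pos 60 'd': at 1 (fail-walked)
pos 61 'c': at 14
pos 62 'c': at 15
pos 63 'b': at 16  ** P1@[62:63]
pos 64 'c': at 17

All matches (sorted): [[3,1],[5,3],[5,6],[9,6],[16,4],[16,6],[18,1],[19,6],[20,6],[22,4],[22,6],[26,4],[26,6],[28,2],[32,5],[34,4],[34,6],[39,0],[39,1],[41,1],[45,4],[45,6],[47,2],[48,6],[52,1],[54,3],[54,6],[56,1],[58,6],[63,1]]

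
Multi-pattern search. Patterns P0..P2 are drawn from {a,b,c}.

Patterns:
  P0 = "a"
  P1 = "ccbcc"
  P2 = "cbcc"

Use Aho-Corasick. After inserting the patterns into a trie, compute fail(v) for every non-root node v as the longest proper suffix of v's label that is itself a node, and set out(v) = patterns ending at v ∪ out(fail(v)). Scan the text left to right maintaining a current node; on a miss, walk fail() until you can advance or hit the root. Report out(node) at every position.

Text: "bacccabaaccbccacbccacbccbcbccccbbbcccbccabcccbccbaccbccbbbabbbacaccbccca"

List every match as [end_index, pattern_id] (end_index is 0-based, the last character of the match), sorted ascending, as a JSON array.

Build automaton:
Trie nodes:
  0='ε' goto a→1 c→2
  1='a' goto ·  [P0 ends]
  2='c' goto b→7 c→3
  3='cc' goto b→4
  4='ccb' goto c→5
  5='ccbc' goto c→6
  6='ccbcc' goto ·  [P1 ends]
  7='cb' goto c→8
  8='cbc' goto c→9
  9='cbcc' goto ·  [P2 ends]

BFS fail/out derivation:
  fail(1) 'a': from fail(0)=0 chase 'a': 0 ⇒ 0;  out={0}∪out(0)={0}
  fail(2) 'c': from fail(0)=0 chase 'c': 0 ⇒ 0;  out=∅∪out(0)=∅
  fail(3) 'cc': from fail(2)=0 chase 'c': 0 ⇒ 2;  out=∅∪out(2)=∅
  fail(7) 'cb': from fail(2)=0 chase 'b': 0 ⇒ 0;  out=∅∪out(0)=∅
  fail(4) 'ccb': from fail(3)=2 chase 'b': 2 ⇒ 7;  out=∅∪out(7)=∅
  fail(8) 'cbc': from fail(7)=0 chase 'c': 0 ⇒ 2;  out=∅∪out(2)=∅
  fail(5) 'ccbc': from fail(4)=7 chase 'c': 7 ⇒ 8;  out=∅∪out(8)=∅
  fail(9) 'cbcc': from fail(8)=2 chase 'c': 2 ⇒ 3;  out={2}∪out(3)={2}
  fail(6) 'ccbcc': from fail(5)=8 chase 'c': 8 ⇒ 9;  out={1}∪out(9)={1,2}

Text stream:
i=0 'b': node 0→0
i=1 'a': node 0→1  ** P0@[1:1]
i=2 'c': node 1→2 (fail-walked)
i=3 'c': node 2→3
i=4 'c': node 3→3 (fail-walked)
i=5 'a': node 3→1 (fail-walked)  ** P0@[5:5]
i=6 'b': node 1→0 (fail-walked)
i=7 'a': node 0→1  ** P0@[7:7]
i=8 'a': node 1→1 (fail-walked)  ** P0@[8:8]
i=9 'c': node 1→2 (fail-walked)
i=10 'c': node 2→3
i=11 'b': node 3→4
i=12 'c': node 4→5
i=13 'c': node 5→6  ** P1@[9:13],P2@[10:13]
i=14 'a': node 6→1 (fail-walked)  ** P0@[14:14]
i=15 'c': node 1→2 (fail-walked)
i=16 'b': node 2→7
i=17 'c': node 7→8
i=18 'c': node 8→9  ** P2@[15:18]
i=19 'a': node 9→1 (fail-walked)  ** P0@[19:19]
i=20 'c': node 1→2 (fail-walked)
i=21 'b': node 2→7
i=22 'c': node 7→8
i=23 'c': node 8→9  ** P2@[20:23]
i=24 'b': node 9→4 (fail-walked)
i=25 'c': node 4→5
i=26 'b': node 5→7 (fail-walked)
i=27 'c': node 7→8
i=28 'c': node 8→9  ** P2@[25:28]
i=29 'c': node 9→3 (fail-walked)
i=30 'c': node 3→3 (fail-walked)
i=31 'b': node 3→4
i=32 'b': node 4→0 (fail-walked)
i=33 'b': node 0→0
i=34 'c': node 0→2
i=35 'c': node 2→3
i=36 'c': node 3→3 (fail-walked)
i=37 'b': node 3→4
i=38 'c': node 4→5
i=39 'c': node 5→6  ** P1@[35:39],P2@[36:39]
i=40 'a': node 6→1 (fail-walked)  ** P0@[40:40]
i=41 'b': node 1→0 (fail-walked)
i=42 'c': node 0→2
i=43 'c': node 2→3
i=44 'c': node 3→3 (fail-walked)
i=45 'b': node 3→4
i=46 'c': node 4→5
i=47 'c': node 5→6  ** P1@[43:47],P2@[44:47]
i=48 'b': node 6→4 (fail-walked)
i=49 'a': node 4→1 (fail-walked)  ** P0@[49:49]
i=50 'c': node 1→2 (fail-walked)
i=51 'c': node 2→3
i=52 'b': node 3→4
i=53 'c': node 4→5
i=54 'c': node 5→6  ** P1@[50:54],P2@[51:54]
i=55 'b': node 6→4 (fail-walked)
i=56 'b': node 4→0 (fail-walked)
i=57 'b': node 0→0
i=58 'a': node 0→1  ** P0@[58:58]
i=59 'b': node 1→0 (fail-walked)
i=60 'b': node 0→0
i=61 'b': node 0→0
i=62 'a': node 0→1  ** P0@[62:62]
i=63 'c': node 1→2 (fail-walked)
i=64 'a': node 2→1 (fail-walked)  ** P0@[64:64]
i=65 'c': node 1→2 (fail-walked)
i=66 'c': node 2→3
i=67 'b': node 3→4
i=68 'c': node 4→5
i=69 'c': node 5→6  ** P1@[65:69],P2@[66:69]
i=70 'c': node 6→3 (fail-walked)
i=71 'a': node 3→1 (fail-walked)  ** P0@[71:71]

All matches (sorted): [[1,0],[5,0],[7,0],[8,0],[13,1],[13,2],[14,0],[18,2],[19,0],[23,2],[28,2],[39,1],[39,2],[40,0],[47,1],[47,2],[49,0],[54,1],[54,2],[58,0],[62,0],[64,0],[69,1],[69,2],[71,0]]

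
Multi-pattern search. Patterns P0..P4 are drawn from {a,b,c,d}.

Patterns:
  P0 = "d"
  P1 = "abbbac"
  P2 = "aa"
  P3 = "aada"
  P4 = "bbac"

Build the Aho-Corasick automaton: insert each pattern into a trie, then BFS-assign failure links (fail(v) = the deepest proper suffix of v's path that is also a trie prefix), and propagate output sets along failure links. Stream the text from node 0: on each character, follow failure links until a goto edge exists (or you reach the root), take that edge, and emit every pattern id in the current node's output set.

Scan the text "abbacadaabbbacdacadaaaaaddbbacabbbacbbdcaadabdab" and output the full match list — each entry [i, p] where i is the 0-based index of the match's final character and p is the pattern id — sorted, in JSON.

Build:
Trie nodes:
  0='ε' goto a→2 b→11 d→1
  1='d' goto ·  ←P0
  2='a' goto a→8 b→3
  3='ab' goto b→4
  4='abb' goto b→5
  5='abbb' goto a→6
  6='abbba' goto c→7
  7='abbbac' goto ·  ←P1
  8='aa' goto d→9  ←P2
  9='aad' goto a→10
  10='aada' goto ·  ←P3
  11='b' goto b→12
  12='bb' goto a→13
  13='bba' goto c→14
  14='bbac' goto ·  ←P4

BFS fail/out derivation:
  n1('d'): parent n0 fail=0; on 'd' 0 → fail=0;  out {0}∪∅={0}
  n2('a'): parent n0 fail=0; on 'a' 0 → fail=0;  out ∅∪∅=∅
  n11('b'): parent n0 fail=0; on 'b' 0 → fail=0;  out ∅∪∅=∅
  n3('ab'): parent n2 fail=0; on 'b' 0 → fail=11;  out ∅∪∅=∅
  n8('aa'): parent n2 fail=0; on 'a' 0 → fail=2;  out {2}∪∅={2}
  n12('bb'): parent n11 fail=0; on 'b' 0 → fail=11;  out ∅∪∅=∅
  n4('abb'): parent n3 fail=11; on 'b' 11 → fail=12;  out ∅∪∅=∅
  n9('aad'): parent n8 fail=2; on 'd' 2→0 → fail=1;  out ∅∪{0}={0}
  n13('bba'): parent n12 fail=11; on 'a' 11→0 → fail=2;  out ∅∪∅=∅
  n5('abbb'): parent n4 fail=12; on 'b' 12→11 → fail=12;  out ∅∪∅=∅
  n10('aada'): parent n9 fail=1; on 'a' 1→0 → fail=2;  out {3}∪∅={3}
  n14('bbac'): parent n13 fail=2; on 'c' 2→0 → fail=0;  out {4}∪∅={4}
  n6('abbba'): parent n5 fail=12; on 'a' 12 → fail=13;  out ∅∪∅=∅
  n7('abbbac'): parent n6 fail=13; on 'c' 13 → fail=14;  out {1}∪{4}={1,4}

Run:
[0] read 'a'  n0⇒n2
[1] read 'b'  n2⇒n3
[2] read 'b'  n3⇒n4
[3] read 'a'  n4⇒n13 ·f
[4] read 'c'  n13⇒n14  emit P4@[1:4]
[5] read 'a'  n14⇒n2 ·f
[6] read 'd'  n2⇒n1 ·f  emit P0@[6:6]
[7] read 'a'  n1⇒n2 ·f
[8] read 'a'  n2⇒n8  emit P2@[7:8]
[9] read 'b'  n8⇒n3 ·f
[10] read 'b'  n3⇒n4
[11] read 'b'  n4⇒n5
[12] read 'a'  n5⇒n6
[13] read 'c'  n6⇒n7  emit P1@[8:13],P4@[10:13]
[14] read 'd'  n7⇒n1 ·f  emit P0@[14:14]
[15] read 'a'  n1⇒n2 ·f
[16] read 'c'  n2⇒n0 ·f
[17] read 'a'  n0⇒n2
[18] read 'd'  n2⇒n1 ·f  emit P0@[18:18]
[19] read 'a'  n1⇒n2 ·f
[20] read 'a'  n2⇒n8  emit P2@[19:20]
[21] read 'a'  n8⇒n8 ·f  emit P2@[20:21]
[22] read 'a'  n8⇒n8 ·f  emit P2@[21:22]
[23] read 'a'  n8⇒n8 ·f  emit P2@[22:23]
[24] read 'd'  n8⇒n9  emit P0@[24:24]
[25] read 'd'  n9⇒n1 ·f  emit P0@[25:25]
[26] read 'b'  n1⇒n11 ·f
[27] read 'b'  n11⇒n12
[28] read 'a'  n12⇒n13
[29] read 'c'  n13⇒n14  emit P4@[26:29]
[30] read 'a'  n14⇒n2 ·f
[31] read 'b'  n2⇒n3
[32] read 'b'  n3⇒n4
[33] read 'b'  n4⇒n5
[34] read 'a'  n5⇒n6
[35] read 'c'  n6⇒n7  emit P1@[30:35],P4@[32:35]
[36] read 'b'  n7⇒n11 ·f
[37] read 'b'  n11⇒n12
[38] read 'd'  n12⇒n1 ·f  emit P0@[38:38]
[39] read 'c'  n1⇒n0 ·f
[40] read 'a'  n0⇒n2
[41] read 'a'  n2⇒n8  emit P2@[40:41]
[42] read 'd'  n8⇒n9  emit P0@[42:42]
[43] read 'a'  n9⇒n10  emit P3@[40:43]
[44] read 'b'  n10⇒n3 ·f
[45] read 'd'  n3⇒n1 ·f  emit P0@[45:45]
[46] read 'a'  n1⇒n2 ·f
[47] read 'b'  n2⇒n3

Result: [[4,4],[6,0],[8,2],[13,1],[13,4],[14,0],[18,0],[20,2],[21,2],[22,2],[23,2],[24,0],[25,0],[29,4],[35,1],[35,4],[38,0],[41,2],[42,0],[43,3],[45,0]]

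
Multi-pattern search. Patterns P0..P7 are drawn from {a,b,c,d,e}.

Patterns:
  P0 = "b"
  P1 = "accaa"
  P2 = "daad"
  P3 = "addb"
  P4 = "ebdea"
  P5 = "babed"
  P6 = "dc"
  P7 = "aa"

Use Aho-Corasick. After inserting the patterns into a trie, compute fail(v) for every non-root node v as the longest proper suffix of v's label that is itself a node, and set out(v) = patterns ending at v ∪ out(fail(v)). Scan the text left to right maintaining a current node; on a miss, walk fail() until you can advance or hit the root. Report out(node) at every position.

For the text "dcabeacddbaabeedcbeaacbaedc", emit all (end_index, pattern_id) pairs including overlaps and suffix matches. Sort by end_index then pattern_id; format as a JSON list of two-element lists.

Construct AC machine:
Trie nodes:
  0='ε' goto a→2 b→1 d→7 e→14
  1='b' goto a→19  ←P0
  2='a' goto a→24 c→3 d→11
  3='ac' goto c→4
  4='acc' goto a→5
  5='acca' goto a→6
  6='accaa' goto ·  ←P1
  7='d' goto a→8 c→23
  8='da' goto a→9
  9='daa' goto d→10
  10='daad' goto ·  ←P2
  11='ad' goto d→12
  12='add' goto b→13
  13='addb' goto ·  ←P3
  14='e' goto b→15
  15='eb' goto d→16
  16='ebd' goto e→17
  17='ebde' goto a→18
  18='ebdea' goto ·  ←P4
  19='ba' goto b→20
  20='bab' goto e→21
  21='babe' goto d→22
  22='babed' goto ·  ←P5
  23='dc' goto ·  ←P6
  24='aa' goto ·  ←P7

BFS fail/out derivation:
  fail(1) 'b': from fail(0)=0 chase 'b': 0 ⇒ 0;  out={0}∪out(0)={0}
  fail(2) 'a': from fail(0)=0 chase 'a': 0 ⇒ 0;  out=∅∪out(0)=∅
  fail(7) 'd': from fail(0)=0 chase 'd': 0 ⇒ 0;  out=∅∪out(0)=∅
  fail(14) 'e': from fail(0)=0 chase 'e': 0 ⇒ 0;  out=∅∪out(0)=∅
  fail(3) 'ac': from fail(2)=0 chase 'c': 0 ⇒ 0;  out=∅∪out(0)=∅
  fail(8) 'da': from fail(7)=0 chase 'a': 0 ⇒ 2;  out=∅∪out(2)=∅
  fail(11) 'ad': from fail(2)=0 chase 'd': 0 ⇒ 7;  out=∅∪out(7)=∅
  fail(15) 'eb': from fail(14)=0 chase 'b': 0 ⇒ 1;  out=∅∪out(1)={0}
  fail(19) 'ba': from fail(1)=0 chase 'a': 0 ⇒ 2;  out=∅∪out(2)=∅
  fail(23) 'dc': from fail(7)=0 chase 'c': 0 ⇒ 0;  out={6}∪out(0)={6}
  fail(24) 'aa': from fail(2)=0 chase 'a': 0 ⇒ 2;  out={7}∪out(2)={7}
  fail(4) 'acc': from fail(3)=0 chase 'c': 0 ⇒ 0;  out=∅∪out(0)=∅
  fail(9) 'daa': from fail(8)=2 chase 'a': 2 ⇒ 24;  out=∅∪out(24)={7}
  fail(12) 'add': from fail(11)=7 chase 'd': 7→0 ⇒ 7;  out=∅∪out(7)=∅
  fail(16) 'ebd': from fail(15)=1 chase 'd': 1→0 ⇒ 7;  out=∅∪out(7)=∅
  fail(20) 'bab': from fail(19)=2 chase 'b': 2→0 ⇒ 1;  out=∅∪out(1)={0}
  fail(5) 'acca': from fail(4)=0 chase 'a': 0 ⇒ 2;  out=∅∪out(2)=∅
  fail(10) 'daad': from fail(9)=24 chase 'd': 24→2 ⇒ 11;  out={2}∪out(11)={2}
  fail(13) 'addb': from fail(12)=7 chase 'b': 7→0 ⇒ 1;  out={3}∪out(1)={0,3}
  fail(17) 'ebde': from fail(16)=7 chase 'e': 7→0 ⇒ 14;  out=∅∪out(14)=∅
  fail(21) 'babe': from fail(20)=1 chase 'e': 1→0 ⇒ 14;  out=∅∪out(14)=∅
  fail(6) 'accaa': from fail(5)=2 chase 'a': 2 ⇒ 24;  out={1}∪out(24)={1,7}
  fail(18) 'ebdea': from fail(17)=14 chase 'a': 14→0 ⇒ 2;  out={4}∪out(2)={4}
  fail(22) 'babed': from fail(21)=14 chase 'd': 14→0 ⇒ 7;  out={5}∪out(7)={5}

Scan:
pos 0 'd': at 7
pos 1 'c': at 23  ** P6@[0:1]
pos 2 'a': at 2 (via fail)
pos 3 'b': at 1 (via fail)  ** P0@[3:3]
pos 4 'e': at 14 (via fail)
pos 5 'a': at 2 (via fail)
pos 6 'c': at 3
pos 7 'd': at 7 (via fail)
pos 8 'd': at 7 (via fail)
pos 9 'b': at 1 (via fail)  ** P0@[9:9]
pos 10 'a': at 19
pos 11 'a': at 24 (via fail)  ** P7@[10:11]
pos 12 'b': at 1 (via fail)  ** P0@[12:12]
pos 13 'e': at 14 (via fail)
pos 14 'e': at 14 (via fail)
pos 15 'd': at 7 (via fail)
pos 16 'c': at 23  ** P6@[15:16]
pos 17 'b': at 1 (via fail)  ** P0@[17:17]
pos 18 'e': at 14 (via fail)
pos 19 'a': at 2 (via fail)
pos 20 'a': at 24  ** P7@[19:20]
pos 21 'c': at 3 (via fail)
pos 22 'b': at 1 (via fail)  ** P0@[22:22]
pos 23 'a': at 19
pos 24 'e': at 14 (via fail)
pos 25 'd': at 7 (via fail)
pos 26 'c': at 23  ** P6@[25:26]

Matches: [[1,6],[3,0],[9,0],[11,7],[12,0],[16,6],[17,0],[20,7],[22,0],[26,6]]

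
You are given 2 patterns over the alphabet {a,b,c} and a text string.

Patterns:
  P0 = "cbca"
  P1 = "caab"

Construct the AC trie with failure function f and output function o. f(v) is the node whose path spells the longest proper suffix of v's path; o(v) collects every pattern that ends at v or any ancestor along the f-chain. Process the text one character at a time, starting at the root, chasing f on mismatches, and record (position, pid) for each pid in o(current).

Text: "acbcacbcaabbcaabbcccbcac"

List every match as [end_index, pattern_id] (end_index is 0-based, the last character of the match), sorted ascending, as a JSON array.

Construct AC machine:
Trie (insert patterns):
  n0 'ε': c→1
  n1 'c': a→5 b→2
  n2 'cb': c→3
  n3 'cbc': a→4
  n4 'cbca': ·  ←P0
  n5 'ca': a→6
  n6 'caa': b→7
  n7 'caab': ·  ←P1

Failure links (BFS by depth):
  fail(1) 'c': from fail(0)=0 chase 'c': 0 ⇒ 0;  out=∅∪out(0)=∅
  fail(2) 'cb': from fail(1)=0 chase 'b': 0 ⇒ 0;  out=∅∪out(0)=∅
  fail(5) 'ca': from fail(1)=0 chase 'a': 0 ⇒ 0;  out=∅∪out(0)=∅
  fail(3) 'cbc': from fail(2)=0 chase 'c': 0 ⇒ 1;  out=∅∪out(1)=∅
  fail(6) 'caa': from fail(5)=0 chase 'a': 0 ⇒ 0;  out=∅∪out(0)=∅
  fail(4) 'cbca': from fail(3)=1 chase 'a': 1 ⇒ 5;  out={0}∪out(5)={0}
  fail(7) 'caab': from fail(6)=0 chase 'b': 0 ⇒ 0;  out={1}∪out(0)={1}

Text stream:
pos 0 'a': at 0
pos 1 'c': at 1
pos 2 'b': at 2
pos 3 'c': at 3
pos 4 'a': at 4  ** P0@[1:4]
pos 5 'c': at 1 (via fail)
pos 6 'b': at 2
pos 7 'c': at 3
pos 8 'a': at 4  ** P0@[5:8]
pos 9 'a': at 6 (via fail)
pos 10 'b': at 7  ** P1@[7:10]
pos 11 'b': at 0 (via fail)
pos 12 'c': at 1
pos 13 'a': at 5
pos 14 'a': at 6
pos 15 'b': at 7  ** P1@[12:15]
pos 16 'b': at 0 (via fail)
pos 17 'c': at 1
pos 18 'c': at 1 (via fail)
pos 19 'c': at 1 (via fail)
pos 20 'b': at 2
pos 21 'c': at 3
pos 22 'a': at 4  ** P0@[19:22]
pos 23 'c': at 1 (via fail)

All matches (sorted): [[4,0],[8,0],[10,1],[15,1],[22,0]]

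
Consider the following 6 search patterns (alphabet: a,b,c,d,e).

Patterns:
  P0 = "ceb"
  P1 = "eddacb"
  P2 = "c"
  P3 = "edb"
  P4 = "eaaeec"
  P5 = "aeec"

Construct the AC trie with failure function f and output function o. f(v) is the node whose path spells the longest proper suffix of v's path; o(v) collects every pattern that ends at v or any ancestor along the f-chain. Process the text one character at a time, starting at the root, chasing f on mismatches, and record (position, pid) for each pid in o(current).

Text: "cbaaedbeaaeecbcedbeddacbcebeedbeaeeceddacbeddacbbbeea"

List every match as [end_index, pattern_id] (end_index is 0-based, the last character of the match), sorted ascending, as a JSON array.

Build automaton:
Trie nodes:
  0='ε' goto a→16 c→1 e→4
  1='c' goto e→2  [P2 ends]
  2='ce' goto b→3
  3='ceb' goto ·  [P0 ends]
  4='e' goto a→11 d→5
  5='ed' goto b→10 d→6
  6='edd' goto a→7
  7='edda' goto c→8
  8='eddac' goto b→9
  9='eddacb' goto ·  [P1 ends]
  10='edb' goto ·  [P3 ends]
  11='ea' goto a→12
  12='eaa' goto e→13
  13='eaae' goto e→14
  14='eaaee' goto c→15
  15='eaaeec' goto ·  [P4 ends]
  16='a' goto e→17
  17='ae' goto e→18
  18='aee' goto c→19
  19='aeec' goto ·  [P5 ends]

Failure links (BFS by depth):
  fail(1) 'c': from fail(0)=0 chase 'c': 0 ⇒ 0;  out={2}∪out(0)={2}
  fail(4) 'e': from fail(0)=0 chase 'e': 0 ⇒ 0;  out=∅∪out(0)=∅
  fail(16) 'a': from fail(0)=0 chase 'a': 0 ⇒ 0;  out=∅∪out(0)=∅
  fail(2) 'ce': from fail(1)=0 chase 'e': 0 ⇒ 4;  out=∅∪out(4)=∅
  fail(5) 'ed': from fail(4)=0 chase 'd': 0 ⇒ 0;  out=∅∪out(0)=∅
  fail(11) 'ea': from fail(4)=0 chase 'a': 0 ⇒ 16;  out=∅∪out(16)=∅
  fail(17) 'ae': from fail(16)=0 chase 'e': 0 ⇒ 4;  out=∅∪out(4)=∅
  fail(3) 'ceb': from fail(2)=4 chase 'b': 4→0 ⇒ 0;  out={0}∪out(0)={0}
  fail(6) 'edd': from fail(5)=0 chase 'd': 0 ⇒ 0;  out=∅∪out(0)=∅
  fail(10) 'edb': from fail(5)=0 chase 'b': 0 ⇒ 0;  out={3}∪out(0)={3}
  fail(12) 'eaa': from fail(11)=16 chase 'a': 16→0 ⇒ 16;  out=∅∪out(16)=∅
  fail(18) 'aee': from fail(17)=4 chase 'e': 4→0 ⇒ 4;  out=∅∪out(4)=∅
  fail(7) 'edda': from fail(6)=0 chase 'a': 0 ⇒ 16;  out=∅∪out(16)=∅
  fail(13) 'eaae': from fail(12)=16 chase 'e': 16 ⇒ 17;  out=∅∪out(17)=∅
  fail(19) 'aeec': from fail(18)=4 chase 'c': 4→0 ⇒ 1;  out={5}∪out(1)={2,5}
  fail(8) 'eddac': from fail(7)=16 chase 'c': 16→0 ⇒ 1;  out=∅∪out(1)={2}
  fail(14) 'eaaee': from fail(13)=17 chase 'e': 17 ⇒ 18;  out=∅∪out(18)=∅
  fail(9) 'eddacb': from fail(8)=1 chase 'b': 1→0 ⇒ 0;  out={1}∪out(0)={1}
  fail(15) 'eaaeec': from fail(14)=18 chase 'c': 18 ⇒ 19;  out={4}∪out(19)={2,4,5}

Run:
pos 0 'c': at 1  → match P2@[0:0]
pos 1 'b': at 0 ·f
pos 2 'a': at 16
pos 3 'a': at 16 ·f
pos 4 'e': at 17
pos 5 'd': at 5 ·f
pos 6 'b': at 10  → match P3@[4:6]
pos 7 'e': at 4 ·f
pos 8 'a': at 11
pos 9 'a': at 12
pos 10 'e': at 13
pos 11 'e': at 14
pos 12 'c': at 15  → match P2@[12:12],P4@[7:12],P5@[9:12]
pos 13 'b': at 0 ·f
pos 14 'c': at 1  → match P2@[14:14]
pos 15 'e': at 2
pos 16 'd': at 5 ·f
pos 17 'b': at 10  → match P3@[15:17]
pos 18 'e': at 4 ·f
pos 19 'd': at 5
pos 20 'd': at 6
pos 21 'a': at 7
pos 22 'c': at 8  → match P2@[22:22]
pos 23 'b': at 9  → match P1@[18:23]
pos 24 'c': at 1 ·f  → match P2@[24:24]
pos 25 'e': at 2
pos 26 'b': at 3  → match P0@[24:26]
pos 27 'e': at 4 ·f
pos 28 'e': at 4 ·f
pos 29 'd': at 5
pos 30 'b': at 10  → match P3@[28:30]
pos 31 'e': at 4 ·f
pos 32 'a': at 11
pos 33 'e': at 17 ·f
pos 34 'e': at 18
pos 35 'c': at 19  → match P2@[35:35],P5@[32:35]
pos 36 'e': at 2 ·f
pos 37 'd': at 5 ·f
pos 38 'd': at 6
pos 39 'a': at 7
pos 40 'c': at 8  → match P2@[40:40]
pos 41 'b': at 9  → match P1@[36:41]
pos 42 'e': at 4 ·f
pos 43 'd': at 5
pos 44 'd': at 6
pos 45 'a': at 7
pos 46 'c': at 8  → match P2@[46:46]
pos 47 'b': at 9  → match P1@[42:47]
pos 48 'b': at 0 ·f
pos 49 'b': at 0
pos 50 'e': at 4
pos 51 'e': at 4 ·f
pos 52 'a': at 11

Matches: [[0,2],[6,3],[12,2],[12,4],[12,5],[14,2],[17,3],[22,2],[23,1],[24,2],[26,0],[30,3],[35,2],[35,5],[40,2],[41,1],[46,2],[47,1]]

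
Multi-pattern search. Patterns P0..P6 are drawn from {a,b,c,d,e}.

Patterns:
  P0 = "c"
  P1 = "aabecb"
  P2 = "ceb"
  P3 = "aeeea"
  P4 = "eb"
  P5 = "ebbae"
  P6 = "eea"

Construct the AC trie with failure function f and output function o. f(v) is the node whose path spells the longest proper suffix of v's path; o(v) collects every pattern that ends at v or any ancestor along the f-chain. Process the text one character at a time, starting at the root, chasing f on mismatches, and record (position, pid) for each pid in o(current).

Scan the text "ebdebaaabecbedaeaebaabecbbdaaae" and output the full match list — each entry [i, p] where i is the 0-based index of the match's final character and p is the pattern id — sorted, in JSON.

Construct AC machine:
Trie (insert patterns):
  n0 'ε': a→2 c→1 e→14
  n1 'c': e→8  [P0 ends]
  n2 'a': a→3 e→10
  n3 'aa': b→4
  n4 'aab': e→5
  n5 'aabe': c→6
  n6 'aabec': b→7
  n7 'aabecb': ·  [P1 ends]
  n8 'ce': b→9
  n9 'ceb': ·  [P2 ends]
  n10 'ae': e→11
  n11 'aee': e→12
  n12 'aeee': a→13
  n13 'aeeea': ·  [P3 ends]
  n14 'e': b→15 e→19
  n15 'eb': b→16  [P4 ends]
  n16 'ebb': a→17
  n17 'ebba': e→18
  n18 'ebbae': ·  [P5 ends]
  n19 'ee': a→20
  n20 'eea': ·  [P6 ends]

Failure links (BFS by depth):
  fail(1) 'c': from fail(0)=0 chase 'c': 0 ⇒ 0;  out={0}∪out(0)={0}
  fail(2) 'a': from fail(0)=0 chase 'a': 0 ⇒ 0;  out=∅∪out(0)=∅
  fail(14) 'e': from fail(0)=0 chase 'e': 0 ⇒ 0;  out=∅∪out(0)=∅
  fail(3) 'aa': from fail(2)=0 chase 'a': 0 ⇒ 2;  out=∅∪out(2)=∅
  fail(8) 'ce': from fail(1)=0 chase 'e': 0 ⇒ 14;  out=∅∪out(14)=∅
  fail(10) 'ae': from fail(2)=0 chase 'e': 0 ⇒ 14;  out=∅∪out(14)=∅
  fail(15) 'eb': from fail(14)=0 chase 'b': 0 ⇒ 0;  out={4}∪out(0)={4}
  fail(19) 'ee': from fail(14)=0 chase 'e': 0 ⇒ 14;  out=∅∪out(14)=∅
  fail(4) 'aab': from fail(3)=2 chase 'b': 2→0 ⇒ 0;  out=∅∪out(0)=∅
  fail(9) 'ceb': from fail(8)=14 chase 'b': 14 ⇒ 15;  out={2}∪out(15)={2,4}
  fail(11) 'aee': from fail(10)=14 chase 'e': 14 ⇒ 19;  out=∅∪out(19)=∅
  fail(16) 'ebb': from fail(15)=0 chase 'b': 0 ⇒ 0;  out=∅∪out(0)=∅
  fail(20) 'eea': from fail(19)=14 chase 'a': 14→0 ⇒ 2;  out={6}∪out(2)={6}
  fail(5) 'aabe': from fail(4)=0 chase 'e': 0 ⇒ 14;  out=∅∪out(14)=∅
  fail(12) 'aeee': from fail(11)=19 chase 'e': 19→14 ⇒ 19;  out=∅∪out(19)=∅
  fail(17) 'ebba': from fail(16)=0 chase 'a': 0 ⇒ 2;  out=∅∪out(2)=∅
  fail(6) 'aabec': from fail(5)=14 chase 'c': 14→0 ⇒ 1;  out=∅∪out(1)={0}
  fail(13) 'aeeea': from fail(12)=19 chase 'a': 19 ⇒ 20;  out={3}∪out(20)={3,6}
  fail(18) 'ebbae': from fail(17)=2 chase 'e': 2 ⇒ 10;  out={5}∪out(10)={5}
  fail(7) 'aabecb': from fail(6)=1 chase 'b': 1→0 ⇒ 0;  out={1}∪out(0)={1}

Scan:
i=0 'e': node 0→14
i=1 'b': node 14→15  → match P4@[0:1]
i=2 'd': node 15→0 (via fail)
i=3 'e': node 0→14
i=4 'b': node 14→15  → match P4@[3:4]
i=5 'a': node 15→2 (via fail)
i=6 'a': node 2→3
i=7 'a': node 3→3 (via fail)
i=8 'b': node 3→4
i=9 'e': node 4→5
i=10 'c': node 5→6  → match P0@[10:10]
i=11 'b': node 6→7  → match P1@[6:11]
i=12 'e': node 7→14 (via fail)
i=13 'd': node 14→0 (via fail)
i=14 'a': node 0→2
i=15 'e': node 2→10
i=16 'a': node 10→2 (via fail)
i=17 'e': node 2→10
i=18 'b': node 10→15 (via fail)  → match P4@[17:18]
i=19 'a': node 15→2 (via fail)
i=20 'a': node 2→3
i=21 'b': node 3→4
i=22 'e': node 4→5
i=23 'c': node 5→6  → match P0@[23:23]
i=24 'b': node 6→7  → match P1@[19:24]
i=25 'b': node 7→0 (via fail)
i=26 'd': node 0→0
i=27 'a': node 0→2
i=28 'a': node 2→3
i=29 'a': node 3→3 (via fail)
i=30 'e': node 3→10 (via fail)

Result: [[1,4],[4,4],[10,0],[11,1],[18,4],[23,0],[24,1]]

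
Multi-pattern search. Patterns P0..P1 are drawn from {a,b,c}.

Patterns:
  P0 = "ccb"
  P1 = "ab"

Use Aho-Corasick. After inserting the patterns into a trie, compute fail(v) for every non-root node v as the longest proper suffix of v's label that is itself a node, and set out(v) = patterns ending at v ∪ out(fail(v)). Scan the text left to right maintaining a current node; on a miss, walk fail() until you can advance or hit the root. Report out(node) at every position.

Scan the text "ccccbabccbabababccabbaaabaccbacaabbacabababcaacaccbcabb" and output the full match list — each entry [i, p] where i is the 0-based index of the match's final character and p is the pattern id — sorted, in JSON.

Build:
Trie nodes:
  0='ε' goto a→4 c→1
  1='c' goto c→2
  2='cc' goto b→3
  3='ccb' goto ·  ←P0
  4='a' goto b→5
  5='ab' goto ·  ←P1

Failure links (BFS by depth):
  n1('c'): parent n0 fail=0; on 'c' 0 → fail=0;  out ∅∪∅=∅
  n4('a'): parent n0 fail=0; on 'a' 0 → fail=0;  out ∅∪∅=∅
  n2('cc'): parent n1 fail=0; on 'c' 0 → fail=1;  out ∅∪∅=∅
  n5('ab'): parent n4 fail=0; on 'b' 0 → fail=0;  out {1}∪∅={1}
  n3('ccb'): parent n2 fail=1; on 'b' 1→0 → fail=0;  out {0}∪∅={0}

Text stream:
[0] read 'c'  n0⇒n1
[1] read 'c'  n1⇒n2
[2] read 'c'  n2⇒n2 (fail-walked)
[3] read 'c'  n2⇒n2 (fail-walked)
[4] read 'b'  n2⇒n3  → match P0@[2:4]
[5] read 'a'  n3⇒n4 (fail-walked)
[6] read 'b'  n4⇒n5  → match P1@[5:6]
[7] read 'c'  n5⇒n1 (fail-walked)
[8] read 'c'  n1⇒n2
[9] read 'b'  n2⇒n3  → match P0@[7:9]
[10] read 'a'  n3⇒n4 (fail-walked)
[11] read 'b'  n4⇒n5  → match P1@[10:11]
[12] read 'a'  n5⇒n4 (fail-walked)
[13] read 'b'  n4⇒n5  → match P1@[12:13]
[14] read 'a'  n5⇒n4 (fail-walked)
[15] read 'b'  n4⇒n5  → match P1@[14:15]
[16] read 'c'  n5⇒n1 (fail-walked)
[17] read 'c'  n1⇒n2
[18] read 'a'  n2⇒n4 (fail-walked)
[19] read 'b'  n4⇒n5  → match P1@[18:19]
[20] read 'b'  n5⇒n0 (fail-walked)
[21] read 'a'  n0⇒n4
[22] read 'a'  n4⇒n4 (fail-walked)
[23] read 'a'  n4⇒n4 (fail-walked)
[24] read 'b'  n4⇒n5  → match P1@[23:24]
[25] read 'a'  n5⇒n4 (fail-walked)
[26] read 'c'  n4⇒n1 (fail-walked)
[27] read 'c'  n1⇒n2
[28] read 'b'  n2⇒n3  → match P0@[26:28]
[29] read 'a'  n3⇒n4 (fail-walked)
[30] read 'c'  n4⇒n1 (fail-walked)
[31] read 'a'  n1⇒n4 (fail-walked)
[32] read 'a'  n4⇒n4 (fail-walked)
[33] read 'b'  n4⇒n5  → match P1@[32:33]
[34] read 'b'  n5⇒n0 (fail-walked)
[35] read 'a'  n0⇒n4
[36] read 'c'  n4⇒n1 (fail-walked)
[37] read 'a'  n1⇒n4 (fail-walked)
[38] read 'b'  n4⇒n5  → match P1@[37:38]
[39] read 'a'  n5⇒n4 (fail-walked)
[40] read 'b'  n4⇒n5  → match P1@[39:40]
[41] read 'a'  n5⇒n4 (fail-walked)
[42] read 'b'  n4⇒n5  → match P1@[41:42]
[43] read 'c'  n5⇒n1 (fail-walked)
[44] read 'a'  n1⇒n4 (fail-walked)
[45] read 'a'  n4⇒n4 (fail-walked)
[46] read 'c'  n4⇒n1 (fail-walked)
[47] read 'a'  n1⇒n4 (fail-walked)
[48] read 'c'  n4⇒n1 (fail-walked)
[49] read 'c'  n1⇒n2
[50] read 'b'  n2⇒n3  → match P0@[48:50]
[51] read 'c'  n3⇒n1 (fail-walked)
[52] read 'a'  n1⇒n4 (fail-walked)
[53] read 'b'  n4⇒n5  → match P1@[52:53]
[54] read 'b'  n5⇒n0 (fail-walked)

Result: [[4,0],[6,1],[9,0],[11,1],[13,1],[15,1],[19,1],[24,1],[28,0],[33,1],[38,1],[40,1],[42,1],[50,0],[53,1]]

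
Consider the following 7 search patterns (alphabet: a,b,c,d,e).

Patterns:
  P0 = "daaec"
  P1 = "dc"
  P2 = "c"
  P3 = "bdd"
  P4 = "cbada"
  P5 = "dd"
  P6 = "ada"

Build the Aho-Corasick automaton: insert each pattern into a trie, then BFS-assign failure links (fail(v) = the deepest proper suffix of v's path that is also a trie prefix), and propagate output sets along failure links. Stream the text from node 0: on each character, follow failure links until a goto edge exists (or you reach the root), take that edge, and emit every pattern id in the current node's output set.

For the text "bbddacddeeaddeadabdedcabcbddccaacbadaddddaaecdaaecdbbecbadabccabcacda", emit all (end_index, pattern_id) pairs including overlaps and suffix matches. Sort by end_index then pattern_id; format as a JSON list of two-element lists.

Build:
Trie (insert patterns):
  0='ε' goto a→16 b→8 c→7 d→1
  1='d' goto a→2 c→6 d→15
  2='da' goto a→3
  3='daa' goto e→4
  4='daae' goto c→5
  5='daaec' goto ·  [P0 ends]
  6='dc' goto ·  [P1 ends]
  7='c' goto b→11  [P2 ends]
  8='b' goto d→9
  9='bd' goto d→10
  10='bdd' goto ·  [P3 ends]
  11='cb' goto a→12
  12='cba' goto d→13
  13='cbad' goto a→14
  14='cbada' goto ·  [P4 ends]
  15='dd' goto ·  [P5 ends]
  16='a' goto d→17
  17='ad' goto a→18
  18='ada' goto ·  [P6 ends]

Failure links (BFS by depth):
  n1('d'): parent n0 fail=0; on 'd' 0 → fail=0;  out ∅∪∅=∅
  n7('c'): parent n0 fail=0; on 'c' 0 → fail=0;  out {2}∪∅={2}
  n8('b'): parent n0 fail=0; on 'b' 0 → fail=0;  out ∅∪∅=∅
  n16('a'): parent n0 fail=0; on 'a' 0 → fail=0;  out ∅∪∅=∅
  n2('da'): parent n1 fail=0; on 'a' 0 → fail=16;  out ∅∪∅=∅
  n6('dc'): parent n1 fail=0; on 'c' 0 → fail=7;  out {1}∪{2}={1,2}
  n9('bd'): parent n8 fail=0; on 'd' 0 → fail=1;  out ∅∪∅=∅
  n11('cb'): parent n7 fail=0; on 'b' 0 → fail=8;  out ∅∪∅=∅
  n15('dd'): parent n1 fail=0; on 'd' 0 → fail=1;  out {5}∪∅={5}
  n17('ad'): parent n16 fail=0; on 'd' 0 → fail=1;  out ∅∪∅=∅
  n3('daa'): parent n2 fail=16; on 'a' 16→0 → fail=16;  out ∅∪∅=∅
  n10('bdd'): parent n9 fail=1; on 'd' 1 → fail=15;  out {3}∪{5}={3,5}
  n12('cba'): parent n11 fail=8; on 'a' 8→0 → fail=16;  out ∅∪∅=∅
  n18('ada'): parent n17 fail=1; on 'a' 1 → fail=2;  out {6}∪∅={6}
  n4('daae'): parent n3 fail=16; on 'e' 16→0 → fail=0;  out ∅∪∅=∅
  n13('cbad'): parent n12 fail=16; on 'd' 16 → fail=17;  out ∅∪∅=∅
  n5('daaec'): parent n4 fail=0; on 'c' 0 → fail=7;  out {0}∪{2}={0,2}
  n14('cbada'): parent n13 fail=17; on 'a' 17 → fail=18;  out {4}∪{6}={4,6}

Scan:
[0] read 'b'  n0⇒n8
[1] read 'b'  n8⇒n8 (fail-walked)
[2] read 'd'  n8⇒n9
[3] read 'd'  n9⇒n10  emit P3@[1:3],P5@[2:3]
[4] read 'a'  n10⇒n2 (fail-walked)
[5] read 'c'  n2⇒n7 (fail-walked)  emit P2@[5:5]
[6] read 'd'  n7⇒n1 (fail-walked)
[7] read 'd'  n1⇒n15  emit P5@[6:7]
[8] read 'e'  n15⇒n0 (fail-walked)
[9] read 'e'  n0⇒n0
[10] read 'a'  n0⇒n16
[11] read 'd'  n16⇒n17
[12] read 'd'  n17⇒n15 (fail-walked)  emit P5@[11:12]
[13] read 'e'  n15⇒n0 (fail-walked)
[14] read 'a'  n0⇒n16
[15] read 'd'  n16⇒n17
[16] read 'a'  n17⇒n18  emit P6@[14:16]
[17] read 'b'  n18⇒n8 (fail-walked)
[18] read 'd'  n8⇒n9
[19] read 'e'  n9⇒n0 (fail-walked)
[20] read 'd'  n0⇒n1
[21] read 'c'  n1⇒n6  emit P1@[20:21],P2@[21:21]
[22] read 'a'  n6⇒n16 (fail-walked)
[23] read 'b'  n16⇒n8 (fail-walked)
[24] read 'c'  n8⇒n7 (fail-walked)  emit P2@[24:24]
[25] read 'b'  n7⇒n11
[26] read 'd'  n11⇒n9 (fail-walked)
[27] read 'd'  n9⇒n10  emit P3@[25:27],P5@[26:27]
[28] read 'c'  n10⇒n6 (fail-walked)  emit P1@[27:28],P2@[28:28]
[29] read 'c'  n6⇒n7 (fail-walked)  emit P2@[29:29]
[30] read 'a'  n7⇒n16 (fail-walked)
[31] read 'a'  n16⇒n16 (fail-walked)
[32] read 'c'  n16⇒n7 (fail-walked)  emit P2@[32:32]
[33] read 'b'  n7⇒n11
[34] read 'a'  n11⇒n12
[35] read 'd'  n12⇒n13
[36] read 'a'  n13⇒n14  emit P4@[32:36],P6@[34:36]
[37] read 'd'  n14⇒n17 (fail-walked)
[38] read 'd'  n17⇒n15 (fail-walked)  emit P5@[37:38]
[39] read 'd'  n15⇒n15 (fail-walked)  emit P5@[38:39]
[40] read 'd'  n15⇒n15 (fail-walked)  emit P5@[39:40]
[41] read 'a'  n15⇒n2 (fail-walked)
[42] read 'a'  n2⇒n3
[43] read 'e'  n3⇒n4
[44] read 'c'  n4⇒n5  emit P0@[40:44],P2@[44:44]
[45] read 'd'  n5⇒n1 (fail-walked)
[46] read 'a'  n1⇒n2
[47] read 'a'  n2⇒n3
[48] read 'e'  n3⇒n4
[49] read 'c'  n4⇒n5  emit P0@[45:49],P2@[49:49]
[50] read 'd'  n5⇒n1 (fail-walked)
[51] read 'b'  n1⇒n8 (fail-walked)
[52] read 'b'  n8⇒n8 (fail-walked)
[53] read 'e'  n8⇒n0 (fail-walked)
[54] read 'c'  n0⇒n7  emit P2@[54:54]
[55] read 'b'  n7⇒n11
[56] read 'a'  n11⇒n12
[57] read 'd'  n12⇒n13
[58] read 'a'  n13⇒n14  emit P4@[54:58],P6@[56:58]
[59] read 'b'  n14⇒n8 (fail-walked)
[60] read 'c'  n8⇒n7 (fail-walked)  emit P2@[60:60]
[61] read 'c'  n7⇒n7 (fail-walked)  emit P2@[61:61]
[62] read 'a'  n7⇒n16 (fail-walked)
[63] read 'b'  n16⇒n8 (fail-walked)
[64] read 'c'  n8⇒n7 (fail-walked)  emit P2@[64:64]
[65] read 'a'  n7⇒n16 (fail-walked)
[66] read 'c'  n16⇒n7 (fail-walked)  emit P2@[66:66]
[67] read 'd'  n7⇒n1 (fail-walked)
[68] read 'a'  n1⇒n2

Result: [[3,3],[3,5],[5,2],[7,5],[12,5],[16,6],[21,1],[21,2],[24,2],[27,3],[27,5],[28,1],[28,2],[29,2],[32,2],[36,4],[36,6],[38,5],[39,5],[40,5],[44,0],[44,2],[49,0],[49,2],[54,2],[58,4],[58,6],[60,2],[61,2],[64,2],[66,2]]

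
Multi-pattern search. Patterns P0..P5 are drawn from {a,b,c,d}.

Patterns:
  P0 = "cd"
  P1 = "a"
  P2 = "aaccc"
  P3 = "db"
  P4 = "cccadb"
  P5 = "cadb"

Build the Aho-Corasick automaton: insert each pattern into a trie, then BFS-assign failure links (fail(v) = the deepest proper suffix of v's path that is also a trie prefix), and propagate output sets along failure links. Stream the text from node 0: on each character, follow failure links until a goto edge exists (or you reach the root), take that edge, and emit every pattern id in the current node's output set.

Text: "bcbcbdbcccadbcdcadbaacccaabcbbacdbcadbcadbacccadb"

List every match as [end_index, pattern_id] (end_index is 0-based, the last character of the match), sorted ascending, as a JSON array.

Build:
Trie nodes:
  n0 'ε': a→3 c→1 d→8
  n1 'c': a→15 c→10 d→2
  n2 'cd': ·  ←P0
  n3 'a': a→4  ←P1
  n4 'aa': c→5
  n5 'aac': c→6
  n6 'aacc': c→7
  n7 'aaccc': ·  ←P2
  n8 'd': b→9
  n9 'db': ·  ←P3
  n10 'cc': c→11
  n11 'ccc': a→12
  n12 'ccca': d→13
  n13 'cccad': b→14
  n14 'cccadb': ·  ←P4
  n15 'ca': d→16
  n16 'cad': b→17
  n17 'cadb': ·  ←P5

Failure links (BFS by depth):
  fail(1) 'c': from fail(0)=0 chase 'c': 0 ⇒ 0;  out=∅∪out(0)=∅
  fail(3) 'a': from fail(0)=0 chase 'a': 0 ⇒ 0;  out={1}∪out(0)={1}
  fail(8) 'd': from fail(0)=0 chase 'd': 0 ⇒ 0;  out=∅∪out(0)=∅
  fail(2) 'cd': from fail(1)=0 chase 'd': 0 ⇒ 8;  out={0}∪out(8)={0}
  fail(4) 'aa': from fail(3)=0 chase 'a': 0 ⇒ 3;  out=∅∪out(3)={1}
  fail(9) 'db': from fail(8)=0 chase 'b': 0 ⇒ 0;  out={3}∪out(0)={3}
  fail(10) 'cc': from fail(1)=0 chase 'c': 0 ⇒ 1;  out=∅∪out(1)=∅
  fail(15) 'ca': from fail(1)=0 chase 'a': 0 ⇒ 3;  out=∅∪out(3)={1}
  fail(5) 'aac': from fail(4)=3 chase 'c': 3→0 ⇒ 1;  out=∅∪out(1)=∅
  fail(11) 'ccc': from fail(10)=1 chase 'c': 1 ⇒ 10;  out=∅∪out(10)=∅
  fail(16) 'cad': from fail(15)=3 chase 'd': 3→0 ⇒ 8;  out=∅∪out(8)=∅
  fail(6) 'aacc': from fail(5)=1 chase 'c': 1 ⇒ 10;  out=∅∪out(10)=∅
  fail(12) 'ccca': from fail(11)=10 chase 'a': 10→1 ⇒ 15;  out=∅∪out(15)={1}
  fail(17) 'cadb': from fail(16)=8 chase 'b': 8 ⇒ 9;  out={5}∪out(9)={3,5}
  fail(7) 'aaccc': from fail(6)=10 chase 'c': 10 ⇒ 11;  out={2}∪out(11)={2}
  fail(13) 'cccad': from fail(12)=15 chase 'd': 15 ⇒ 16;  out=∅∪out(16)=∅
  fail(14) 'cccadb': from fail(13)=16 chase 'b': 16 ⇒ 17;  out={4}∪out(17)={3,4,5}

Run:
i=0 'b': node 0→0
i=1 'c': node 0→1
i=2 'b': node 1→0 ·f
i=3 'c': node 0→1
i=4 'b': node 1→0 ·f
i=5 'd': node 0→8
i=6 'b': node 8→9  → match P3@[5:6]
i=7 'c': node 9→1 ·f
i=8 'c': node 1→10
i=9 'c': node 10→11
i=10 'a': node 11→12  → match P1@[10:10]
i=11 'd': node 12→13
i=12 'b': node 13→14  → match P3@[11:12],P4@[7:12],P5@[9:12]
i=13 'c': node 14→1 ·f
i=14 'd': node 1→2  → match P0@[13:14]
i=15 'c': node 2→1 ·f
i=16 'a': node 1→15  → match P1@[16:16]
i=17 'd': node 15→16
i=18 'b': node 16→17  → match P3@[17:18],P5@[15:18]
i=19 'a': node 17→3 ·f  → match P1@[19:19]
i=20 'a': node 3→4  → match P1@[20:20]
i=21 'c': node 4→5
i=22 'c': node 5→6
i=23 'c': node 6→7  → match P2@[19:23]
i=24 'a': node 7→12 ·f  → match P1@[24:24]
i=25 'a': node 12→4 ·f  → match P1@[25:25]
i=26 'b': node 4→0 ·f
i=27 'c': node 0→1
i=28 'b': node 1→0 ·f
i=29 'b': node 0→0
i=30 'a': node 0→3  → match P1@[30:30]
i=31 'c': node 3→1 ·f
i=32 'd': node 1→2  → match P0@[31:32]
i=33 'b': node 2→9 ·f  → match P3@[32:33]
i=34 'c': node 9→1 ·f
i=35 'a': node 1→15  → match P1@[35:35]
i=36 'd': node 15→16
i=37 'b': node 16→17  → match P3@[36:37],P5@[34:37]
i=38 'c': node 17→1 ·f
i=39 'a': node 1→15  → match P1@[39:39]
i=40 'd': node 15→16
i=41 'b': node 16→17  → match P3@[40:41],P5@[38:41]
i=42 'a': node 17→3 ·f  → match P1@[42:42]
i=43 'c': node 3→1 ·f
i=44 'c': node 1→10
i=45 'c': node 10→11
i=46 'a': node 11→12  → match P1@[46:46]
i=47 'd': node 12→13
i=48 'b': node 13→14  → match P3@[47:48],P4@[43:48],P5@[45:48]

All matches (sorted): [[6,3],[10,1],[12,3],[12,4],[12,5],[14,0],[16,1],[18,3],[18,5],[19,1],[20,1],[23,2],[24,1],[25,1],[30,1],[32,0],[33,3],[35,1],[37,3],[37,5],[39,1],[41,3],[41,5],[42,1],[46,1],[48,3],[48,4],[48,5]]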